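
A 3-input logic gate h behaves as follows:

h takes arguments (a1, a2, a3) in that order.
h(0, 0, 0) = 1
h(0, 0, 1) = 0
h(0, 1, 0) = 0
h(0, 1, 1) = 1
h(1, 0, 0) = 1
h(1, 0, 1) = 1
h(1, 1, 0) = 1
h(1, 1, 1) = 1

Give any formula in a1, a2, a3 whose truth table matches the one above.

h(a1, a2, a3) = not (((not a1 and not a2) and a3) or ((not a1 and a2) and not a3))

There are just 2 zero rows: (0,0,1), (0,1,0). Their minterms are ¬a1·¬a2·a3, ¬a1·a2·¬a3; the OR of those covers precisely the 0-outputs, and negating it yields h.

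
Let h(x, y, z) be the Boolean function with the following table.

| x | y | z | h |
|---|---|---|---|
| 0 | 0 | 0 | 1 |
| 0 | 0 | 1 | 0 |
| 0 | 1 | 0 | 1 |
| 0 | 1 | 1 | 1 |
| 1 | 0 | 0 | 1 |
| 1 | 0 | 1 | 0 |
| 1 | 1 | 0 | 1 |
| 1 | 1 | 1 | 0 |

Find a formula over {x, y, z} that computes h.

h(x, y, z) = ¬((((¬x ∧ ¬y) ∧ z) ∨ ((x ∧ ¬y) ∧ z)) ∨ ((x ∧ y) ∧ z))

h is 0 on only 3 rows — (0,0,1), (1,0,1), (1,1,1). Writing each as a minterm (¬x·¬y·z, x·¬y·z, x·y·z) and OR-ing them characterizes exactly where h=0, so h is the negation of that disjunction.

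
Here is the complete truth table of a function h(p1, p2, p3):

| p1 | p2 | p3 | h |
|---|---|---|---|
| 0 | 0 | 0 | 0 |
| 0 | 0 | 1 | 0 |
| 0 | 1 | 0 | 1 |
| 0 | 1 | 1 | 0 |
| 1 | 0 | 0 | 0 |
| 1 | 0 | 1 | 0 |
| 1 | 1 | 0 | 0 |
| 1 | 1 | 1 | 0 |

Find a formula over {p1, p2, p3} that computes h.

Only row (0,1,0) gives 1. That row's minterm ¬p1·p2·¬p3 is h directly.

h(p1, p2, p3) = (¬p1 ∧ p2) ∧ ¬p3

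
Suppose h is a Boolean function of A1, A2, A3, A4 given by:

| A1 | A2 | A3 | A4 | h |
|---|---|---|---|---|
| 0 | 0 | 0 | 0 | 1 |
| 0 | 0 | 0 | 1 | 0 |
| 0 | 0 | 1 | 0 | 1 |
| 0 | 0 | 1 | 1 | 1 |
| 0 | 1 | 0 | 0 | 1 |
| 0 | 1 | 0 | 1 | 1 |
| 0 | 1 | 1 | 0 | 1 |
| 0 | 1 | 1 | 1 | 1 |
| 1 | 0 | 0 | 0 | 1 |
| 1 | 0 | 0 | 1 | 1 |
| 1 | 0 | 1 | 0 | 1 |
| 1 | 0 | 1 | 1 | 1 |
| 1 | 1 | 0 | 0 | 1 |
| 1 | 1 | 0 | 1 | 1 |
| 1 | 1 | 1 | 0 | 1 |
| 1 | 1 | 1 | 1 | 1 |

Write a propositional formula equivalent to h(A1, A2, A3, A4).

h(A1, A2, A3, A4) = NOT (((NOT A1 AND NOT A2) AND NOT A3) AND A4)

Only row (0,0,0,1) gives 0. So h is 1 everywhere except there — the complement of the minterm ¬A1·¬A2·¬A3·A4.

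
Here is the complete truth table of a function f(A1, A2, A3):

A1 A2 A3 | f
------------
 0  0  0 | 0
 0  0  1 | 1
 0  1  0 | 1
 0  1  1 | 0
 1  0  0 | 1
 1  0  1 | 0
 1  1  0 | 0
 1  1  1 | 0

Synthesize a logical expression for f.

f(A1, A2, A3) = (((¬A1 ∧ ¬A2) ∧ A3) ∨ ((¬A1 ∧ A2) ∧ ¬A3)) ∨ ((A1 ∧ ¬A2) ∧ ¬A3)

f=1 on 3 inputs: (0,0,1), (0,1,0), (1,0,0). Reading each as a conjunction of literals (¬A1·¬A2·A3, ¬A1·A2·¬A3, A1·¬A2·¬A3) and taking the OR gives the canonical DNF.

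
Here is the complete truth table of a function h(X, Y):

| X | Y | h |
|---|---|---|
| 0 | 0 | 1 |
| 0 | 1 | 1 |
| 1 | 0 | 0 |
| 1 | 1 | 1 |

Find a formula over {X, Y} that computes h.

This is X → Y (false only at 1,0).

h(X, Y) = X → Y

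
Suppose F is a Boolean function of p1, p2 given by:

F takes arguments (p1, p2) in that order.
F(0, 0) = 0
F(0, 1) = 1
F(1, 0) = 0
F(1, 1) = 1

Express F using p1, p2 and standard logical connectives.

F(p1, p2) = p2

The output simply equals p2.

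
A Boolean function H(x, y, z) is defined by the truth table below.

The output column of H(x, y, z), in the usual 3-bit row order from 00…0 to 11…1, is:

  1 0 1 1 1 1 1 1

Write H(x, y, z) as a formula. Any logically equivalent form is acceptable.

H(x, y, z) = ~((~x & ~y) & z)

Only row (0,0,1) gives 0. So H is 1 everywhere except there — the complement of the minterm ¬x·¬y·z.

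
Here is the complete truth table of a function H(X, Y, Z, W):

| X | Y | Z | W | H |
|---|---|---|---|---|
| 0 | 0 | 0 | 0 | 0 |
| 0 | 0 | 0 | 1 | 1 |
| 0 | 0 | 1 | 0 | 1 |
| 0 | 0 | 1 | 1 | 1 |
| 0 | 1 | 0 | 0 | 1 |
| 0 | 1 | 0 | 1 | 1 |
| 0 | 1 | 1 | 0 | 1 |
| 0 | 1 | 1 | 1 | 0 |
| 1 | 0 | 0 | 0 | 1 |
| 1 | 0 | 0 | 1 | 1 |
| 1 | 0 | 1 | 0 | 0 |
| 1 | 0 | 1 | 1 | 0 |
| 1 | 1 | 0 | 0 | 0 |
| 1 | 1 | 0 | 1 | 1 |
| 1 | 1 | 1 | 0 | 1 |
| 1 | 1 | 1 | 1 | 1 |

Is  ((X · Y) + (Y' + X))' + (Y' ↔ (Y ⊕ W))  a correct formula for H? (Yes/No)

No

Check the formula against H row by row:
  X=0, Y=0, Z=0, W=0: formula gives 0, H = 0 ✓
  X=0, Y=0, Z=0, W=1: formula gives 1, H = 1 ✓
  X=0, Y=0, Z=1, W=0: formula gives 0, but H = 1 ✗
Row (0,0,1,0) is a counterexample, so the formula is not equivalent to H.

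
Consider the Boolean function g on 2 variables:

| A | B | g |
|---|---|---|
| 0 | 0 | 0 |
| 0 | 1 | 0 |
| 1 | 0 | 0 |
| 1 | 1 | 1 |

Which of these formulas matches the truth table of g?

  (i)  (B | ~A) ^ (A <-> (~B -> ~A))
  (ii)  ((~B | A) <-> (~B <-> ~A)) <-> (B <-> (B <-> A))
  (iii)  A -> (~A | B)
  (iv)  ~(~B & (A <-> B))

(i) disagrees with g on (0,0) (formula → 1, table → 0); rule it out.
(iii) disagrees with g on (0,0) (formula → 1, table → 0); rule it out.
(iv) disagrees with g on (0,1) (formula → 1, table → 0); rule it out.
Only (ii) survives; checking it on all 4 rows confirms it matches g.

ii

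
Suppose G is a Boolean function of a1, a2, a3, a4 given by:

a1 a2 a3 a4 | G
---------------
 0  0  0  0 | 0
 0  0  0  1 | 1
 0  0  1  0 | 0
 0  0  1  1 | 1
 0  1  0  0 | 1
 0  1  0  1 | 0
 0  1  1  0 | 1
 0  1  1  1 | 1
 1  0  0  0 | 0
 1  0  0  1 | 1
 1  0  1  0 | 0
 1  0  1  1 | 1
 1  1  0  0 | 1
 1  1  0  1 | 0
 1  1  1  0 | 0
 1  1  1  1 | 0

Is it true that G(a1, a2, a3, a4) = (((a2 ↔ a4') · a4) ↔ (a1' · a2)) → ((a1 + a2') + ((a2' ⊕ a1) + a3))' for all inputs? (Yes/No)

Check the formula against G row by row:
  a1=0, a2=0, a3=0, a4=0: formula gives 0, G = 0 ✓
  a1=0, a2=0, a3=0, a4=1: formula gives 1, G = 1 ✓
  a1=0, a2=0, a3=1, a4=0: formula gives 0, G = 0 ✓
  a1=0, a2=0, a3=1, a4=1: formula gives 1, G = 1 ✓
  …
  a1=0, a2=1, a3=0, a4=1: formula gives 1, but G = 0 ✗
Since they disagree at (0,1,0,1), the expression is not a correct formula for G.

No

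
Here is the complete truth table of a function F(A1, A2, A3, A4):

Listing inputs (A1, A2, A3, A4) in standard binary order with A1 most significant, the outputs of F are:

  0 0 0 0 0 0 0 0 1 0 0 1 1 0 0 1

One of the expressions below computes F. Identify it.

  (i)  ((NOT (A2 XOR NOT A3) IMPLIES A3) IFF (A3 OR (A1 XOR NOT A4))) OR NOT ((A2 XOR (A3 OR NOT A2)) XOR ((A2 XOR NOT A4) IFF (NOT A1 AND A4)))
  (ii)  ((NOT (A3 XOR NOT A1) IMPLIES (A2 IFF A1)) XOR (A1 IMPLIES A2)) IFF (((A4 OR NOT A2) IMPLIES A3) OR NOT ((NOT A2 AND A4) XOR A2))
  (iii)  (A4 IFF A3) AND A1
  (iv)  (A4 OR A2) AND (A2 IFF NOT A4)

(i) disagrees with F on (0,0,0,0) (formula → 1, table → 0); rule it out.
(ii) disagrees with F on (0,0,0,1) (formula → 1, table → 0); rule it out.
(iv) disagrees with F on (0,0,0,1) (formula → 1, table → 0); rule it out.
That leaves (iii). Evaluating it on every row reproduces the table of F exactly.

iii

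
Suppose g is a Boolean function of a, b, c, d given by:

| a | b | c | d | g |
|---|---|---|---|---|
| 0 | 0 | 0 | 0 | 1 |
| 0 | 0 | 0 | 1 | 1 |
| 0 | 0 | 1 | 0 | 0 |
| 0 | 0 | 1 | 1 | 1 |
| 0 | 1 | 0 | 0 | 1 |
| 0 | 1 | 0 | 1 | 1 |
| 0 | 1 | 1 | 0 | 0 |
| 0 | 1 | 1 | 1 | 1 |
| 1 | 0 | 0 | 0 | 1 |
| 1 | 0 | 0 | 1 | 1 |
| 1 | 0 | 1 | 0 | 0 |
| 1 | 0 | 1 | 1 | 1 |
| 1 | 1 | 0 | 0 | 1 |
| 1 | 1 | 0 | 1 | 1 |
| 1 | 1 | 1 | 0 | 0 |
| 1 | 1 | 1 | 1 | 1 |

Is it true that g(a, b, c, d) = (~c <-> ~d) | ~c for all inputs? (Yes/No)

Yes

Check the formula against g row by row:
  a=0, b=0, c=0, d=0: formula gives 1, g = 1 ✓
  a=0, b=0, c=0, d=1: formula gives 1, g = 1 ✓
  a=0, b=0, c=1, d=0: formula gives 0, g = 0 ✓
  a=0, b=0, c=1, d=1: formula gives 1, g = 1 ✓
  … (the remaining 12 rows also agree.)
No disagreement on any input; they are logically equivalent.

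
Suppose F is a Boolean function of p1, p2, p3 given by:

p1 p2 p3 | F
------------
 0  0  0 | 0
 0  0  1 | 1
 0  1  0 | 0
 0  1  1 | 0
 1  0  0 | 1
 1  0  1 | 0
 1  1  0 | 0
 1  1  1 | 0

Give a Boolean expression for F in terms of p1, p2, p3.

F(p1, p2, p3) = ((not p1 and not p2) and p3) or ((p1 and not p2) and not p3)

F=1 on 2 inputs: (0,0,1), (1,0,0). Reading each as a conjunction of literals (¬p1·¬p2·p3, p1·¬p2·¬p3) and taking the OR gives the canonical DNF.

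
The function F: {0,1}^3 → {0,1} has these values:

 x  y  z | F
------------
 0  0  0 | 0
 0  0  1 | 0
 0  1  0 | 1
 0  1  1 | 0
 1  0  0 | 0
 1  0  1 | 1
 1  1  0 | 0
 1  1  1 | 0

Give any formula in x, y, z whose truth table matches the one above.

F(x, y, z) = ((not x and y) and not z) or ((x and not y) and z)

The 1-rows are (0,1,0), (1,0,1). Each contributes one minterm — ¬x·y·¬z; x·¬y·z — and their disjunction is a sum-of-products form of F.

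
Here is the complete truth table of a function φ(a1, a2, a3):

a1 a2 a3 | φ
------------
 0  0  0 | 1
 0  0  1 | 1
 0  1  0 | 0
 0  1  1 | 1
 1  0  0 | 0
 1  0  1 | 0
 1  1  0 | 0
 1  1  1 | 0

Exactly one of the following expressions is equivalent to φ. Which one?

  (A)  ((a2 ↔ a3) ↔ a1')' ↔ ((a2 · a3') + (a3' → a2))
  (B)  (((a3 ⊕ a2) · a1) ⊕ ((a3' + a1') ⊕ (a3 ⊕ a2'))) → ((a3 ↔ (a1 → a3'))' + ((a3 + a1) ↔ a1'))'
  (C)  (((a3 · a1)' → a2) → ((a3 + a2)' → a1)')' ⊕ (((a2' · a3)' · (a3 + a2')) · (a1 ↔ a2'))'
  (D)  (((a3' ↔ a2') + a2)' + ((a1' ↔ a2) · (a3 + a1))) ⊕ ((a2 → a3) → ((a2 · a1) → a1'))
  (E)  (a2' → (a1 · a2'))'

(A) fails at (0,1,0): the formula yields 1, φ is 0.
(B) fails at (0,0,1): the formula yields 0, φ is 1.
(D) fails at (0,0,1): the formula yields 0, φ is 1.
(E) fails at (0,1,1): the formula yields 0, φ is 1.
That leaves (C). Evaluating it on every row reproduces the table of φ exactly.

C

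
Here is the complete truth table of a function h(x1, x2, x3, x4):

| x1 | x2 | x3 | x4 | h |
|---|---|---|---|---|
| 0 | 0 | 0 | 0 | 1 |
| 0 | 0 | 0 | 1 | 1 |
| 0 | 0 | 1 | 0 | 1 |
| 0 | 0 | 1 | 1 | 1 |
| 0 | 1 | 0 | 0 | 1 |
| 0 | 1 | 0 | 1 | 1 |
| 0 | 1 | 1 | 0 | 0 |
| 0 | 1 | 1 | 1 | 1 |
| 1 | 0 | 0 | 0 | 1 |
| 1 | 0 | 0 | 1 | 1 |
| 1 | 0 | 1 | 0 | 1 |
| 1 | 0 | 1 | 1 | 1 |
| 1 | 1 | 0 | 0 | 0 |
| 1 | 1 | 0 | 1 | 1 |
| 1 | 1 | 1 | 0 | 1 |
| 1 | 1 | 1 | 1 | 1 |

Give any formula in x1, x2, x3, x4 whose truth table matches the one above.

The 0-rows are (0,1,1,0), (1,1,0,0). Take each as a conjunction (¬x1·x2·x3·¬x4, x1·x2·¬x3·¬x4), form their disjunction, and complement — that gives a formula that is 1 everywhere h is.

h(x1, x2, x3, x4) = ~((((~x1 & x2) & x3) & ~x4) | (((x1 & x2) & ~x3) & ~x4))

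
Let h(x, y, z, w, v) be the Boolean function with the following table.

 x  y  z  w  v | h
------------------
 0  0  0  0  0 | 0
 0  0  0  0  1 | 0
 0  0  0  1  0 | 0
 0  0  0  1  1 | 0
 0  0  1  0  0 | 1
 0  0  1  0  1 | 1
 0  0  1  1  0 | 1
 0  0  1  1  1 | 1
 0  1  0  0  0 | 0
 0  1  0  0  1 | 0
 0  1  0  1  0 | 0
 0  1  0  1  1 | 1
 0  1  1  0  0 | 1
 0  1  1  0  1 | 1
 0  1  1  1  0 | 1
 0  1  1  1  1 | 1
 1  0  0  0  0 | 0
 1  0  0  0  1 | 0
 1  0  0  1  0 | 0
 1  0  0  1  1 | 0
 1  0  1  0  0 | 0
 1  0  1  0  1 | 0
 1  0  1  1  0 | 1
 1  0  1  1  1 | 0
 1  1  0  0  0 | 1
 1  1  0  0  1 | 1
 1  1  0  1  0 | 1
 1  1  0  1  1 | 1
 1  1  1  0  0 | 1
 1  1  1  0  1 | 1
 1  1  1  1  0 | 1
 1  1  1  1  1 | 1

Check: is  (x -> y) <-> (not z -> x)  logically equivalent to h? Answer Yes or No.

No

Check the formula against h row by row:
  x=0, y=0, z=0, w=0, v=0: formula gives 0, h = 0 ✓
  x=0, y=0, z=0, w=0, v=1: formula gives 0, h = 0 ✓
  x=0, y=0, z=0, w=1, v=0: formula gives 0, h = 0 ✓
  x=0, y=0, z=0, w=1, v=1: formula gives 0, h = 0 ✓
  …
  x=0, y=1, z=0, w=1, v=1: formula gives 0, but h = 1 ✗
Since they disagree at (0,1,0,1,1), the expression is not a correct formula for h.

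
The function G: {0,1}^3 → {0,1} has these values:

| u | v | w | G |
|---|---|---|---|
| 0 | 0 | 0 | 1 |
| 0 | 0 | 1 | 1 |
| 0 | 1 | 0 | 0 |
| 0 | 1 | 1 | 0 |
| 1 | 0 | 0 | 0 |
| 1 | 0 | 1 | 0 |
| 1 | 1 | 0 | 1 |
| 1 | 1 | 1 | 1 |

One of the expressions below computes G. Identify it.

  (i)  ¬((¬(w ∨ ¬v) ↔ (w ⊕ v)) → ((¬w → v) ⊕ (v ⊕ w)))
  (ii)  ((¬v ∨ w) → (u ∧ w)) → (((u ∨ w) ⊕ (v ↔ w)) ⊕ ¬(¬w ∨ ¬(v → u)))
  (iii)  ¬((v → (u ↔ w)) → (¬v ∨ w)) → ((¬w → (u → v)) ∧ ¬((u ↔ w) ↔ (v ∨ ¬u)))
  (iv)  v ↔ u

iv

(i) fails at (0,0,1): the formula yields 0, G is 1.
(ii) fails at (0,1,1): the formula yields 1, G is 0.
(iii) fails at (0,1,1): the formula yields 1, G is 0.
That leaves (iv). Evaluating it on every row reproduces the table of G exactly.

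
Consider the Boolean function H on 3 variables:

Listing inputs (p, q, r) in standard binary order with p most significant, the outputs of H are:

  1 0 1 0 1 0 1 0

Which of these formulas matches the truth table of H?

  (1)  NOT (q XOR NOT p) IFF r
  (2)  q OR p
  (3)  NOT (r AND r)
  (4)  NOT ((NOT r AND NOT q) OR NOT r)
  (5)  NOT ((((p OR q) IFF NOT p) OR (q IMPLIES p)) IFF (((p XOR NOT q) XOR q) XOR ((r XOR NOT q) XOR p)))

(1): at (0,1,0) it gives 0, but H = 1 — eliminated.
(2): at (0,0,0) it gives 0, but H = 1 — eliminated.
(4): at (0,0,0) it gives 0, but H = 1 — eliminated.
(5): at (0,1,0) it gives 0, but H = 1 — eliminated.
(3) is the remaining candidate, and it agrees with H on all 8 inputs.

3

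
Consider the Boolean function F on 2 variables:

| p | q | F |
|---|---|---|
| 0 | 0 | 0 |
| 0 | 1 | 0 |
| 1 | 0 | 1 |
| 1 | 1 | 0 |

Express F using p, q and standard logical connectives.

1 only at (1,0): p AND NOT q.

F(p, q) = p · q'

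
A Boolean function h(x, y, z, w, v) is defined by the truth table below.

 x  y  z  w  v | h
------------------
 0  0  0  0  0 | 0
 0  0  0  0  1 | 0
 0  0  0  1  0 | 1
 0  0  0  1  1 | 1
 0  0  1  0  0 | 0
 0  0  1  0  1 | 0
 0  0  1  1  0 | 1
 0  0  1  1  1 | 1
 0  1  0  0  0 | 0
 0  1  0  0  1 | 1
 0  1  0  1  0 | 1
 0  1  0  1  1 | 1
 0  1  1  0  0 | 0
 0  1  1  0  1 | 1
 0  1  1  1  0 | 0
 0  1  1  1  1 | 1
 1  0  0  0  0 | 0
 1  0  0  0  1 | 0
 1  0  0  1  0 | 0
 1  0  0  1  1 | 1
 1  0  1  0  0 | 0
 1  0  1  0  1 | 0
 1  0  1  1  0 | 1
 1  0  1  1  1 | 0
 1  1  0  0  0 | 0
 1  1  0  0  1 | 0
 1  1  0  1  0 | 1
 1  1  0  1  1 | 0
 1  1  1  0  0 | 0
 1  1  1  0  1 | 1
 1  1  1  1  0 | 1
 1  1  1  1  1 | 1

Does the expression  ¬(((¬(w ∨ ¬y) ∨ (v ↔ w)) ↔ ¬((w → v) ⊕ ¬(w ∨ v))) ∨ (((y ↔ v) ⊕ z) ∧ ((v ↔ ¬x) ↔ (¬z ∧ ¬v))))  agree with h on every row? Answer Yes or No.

Yes

Evaluate ¬(((¬(w ∨ ¬y) ∨ (v ↔ w)) ↔ ¬((w → v) ⊕ ¬(w ∨ v))) ∨ (((y ↔ v) ⊕ z) ∧ ((v ↔ ¬x) ↔ (¬z ∧ ¬v)))) on each row and compare to h:
  x=0, y=0, z=0, w=0, v=0: formula gives 0, h = 0 ✓
  x=0, y=0, z=0, w=0, v=1: formula gives 0, h = 0 ✓
  x=0, y=0, z=0, w=1, v=0: formula gives 1, h = 1 ✓
  x=0, y=0, z=0, w=1, v=1: formula gives 1, h = 1 ✓
  …and likewise for the remaining 28 rows.
No disagreement on any input; they are logically equivalent.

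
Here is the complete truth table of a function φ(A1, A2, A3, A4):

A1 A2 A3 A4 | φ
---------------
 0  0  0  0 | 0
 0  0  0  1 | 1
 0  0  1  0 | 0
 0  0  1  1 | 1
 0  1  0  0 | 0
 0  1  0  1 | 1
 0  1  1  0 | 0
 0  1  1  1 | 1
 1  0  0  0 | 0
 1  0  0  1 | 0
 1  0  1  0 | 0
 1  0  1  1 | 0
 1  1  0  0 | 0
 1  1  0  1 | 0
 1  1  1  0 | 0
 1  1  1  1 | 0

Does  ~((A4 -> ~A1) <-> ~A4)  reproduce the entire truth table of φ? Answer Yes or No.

Yes

Test each input against both φ and the formula:
  A1=0, A2=0, A3=0, A4=0: formula gives 0, φ = 0 ✓
  A1=0, A2=0, A3=0, A4=1: formula gives 1, φ = 1 ✓
  A1=0, A2=0, A3=1, A4=0: formula gives 0, φ = 0 ✓
  A1=0, A2=0, A3=1, A4=1: formula gives 1, φ = 1 ✓
  …and likewise for the remaining 12 rows.
All 16 rows match — the expression computes φ exactly.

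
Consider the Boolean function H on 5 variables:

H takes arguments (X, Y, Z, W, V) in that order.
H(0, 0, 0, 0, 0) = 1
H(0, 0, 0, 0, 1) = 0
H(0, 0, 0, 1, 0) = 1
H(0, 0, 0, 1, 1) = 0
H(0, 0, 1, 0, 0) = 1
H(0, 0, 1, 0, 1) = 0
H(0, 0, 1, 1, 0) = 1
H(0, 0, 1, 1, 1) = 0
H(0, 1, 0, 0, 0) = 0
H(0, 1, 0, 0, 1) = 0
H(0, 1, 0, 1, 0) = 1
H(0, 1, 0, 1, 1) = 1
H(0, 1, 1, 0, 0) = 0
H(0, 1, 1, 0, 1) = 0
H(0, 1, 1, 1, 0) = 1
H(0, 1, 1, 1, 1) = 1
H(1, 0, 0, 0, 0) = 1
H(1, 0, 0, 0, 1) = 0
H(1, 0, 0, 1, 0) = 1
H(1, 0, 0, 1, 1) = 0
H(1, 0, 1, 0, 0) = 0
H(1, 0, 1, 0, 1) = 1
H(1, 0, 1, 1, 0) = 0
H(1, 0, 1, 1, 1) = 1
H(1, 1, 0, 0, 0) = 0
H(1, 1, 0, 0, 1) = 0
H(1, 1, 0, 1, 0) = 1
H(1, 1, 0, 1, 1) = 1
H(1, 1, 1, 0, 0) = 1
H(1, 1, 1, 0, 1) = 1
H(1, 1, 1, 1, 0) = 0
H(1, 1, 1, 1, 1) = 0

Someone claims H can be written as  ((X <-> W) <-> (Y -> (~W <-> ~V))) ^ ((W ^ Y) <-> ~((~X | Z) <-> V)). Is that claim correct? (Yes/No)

Yes

Check the formula against H row by row:
  X=0, Y=0, Z=0, W=0, V=0: formula gives 1, H = 1 ✓
  X=0, Y=0, Z=0, W=0, V=1: formula gives 0, H = 0 ✓
  X=0, Y=0, Z=0, W=1, V=0: formula gives 1, H = 1 ✓
  X=0, Y=0, Z=0, W=1, V=1: formula gives 0, H = 0 ✓
  …and likewise for the remaining 28 rows.
No disagreement on any input; they are logically equivalent.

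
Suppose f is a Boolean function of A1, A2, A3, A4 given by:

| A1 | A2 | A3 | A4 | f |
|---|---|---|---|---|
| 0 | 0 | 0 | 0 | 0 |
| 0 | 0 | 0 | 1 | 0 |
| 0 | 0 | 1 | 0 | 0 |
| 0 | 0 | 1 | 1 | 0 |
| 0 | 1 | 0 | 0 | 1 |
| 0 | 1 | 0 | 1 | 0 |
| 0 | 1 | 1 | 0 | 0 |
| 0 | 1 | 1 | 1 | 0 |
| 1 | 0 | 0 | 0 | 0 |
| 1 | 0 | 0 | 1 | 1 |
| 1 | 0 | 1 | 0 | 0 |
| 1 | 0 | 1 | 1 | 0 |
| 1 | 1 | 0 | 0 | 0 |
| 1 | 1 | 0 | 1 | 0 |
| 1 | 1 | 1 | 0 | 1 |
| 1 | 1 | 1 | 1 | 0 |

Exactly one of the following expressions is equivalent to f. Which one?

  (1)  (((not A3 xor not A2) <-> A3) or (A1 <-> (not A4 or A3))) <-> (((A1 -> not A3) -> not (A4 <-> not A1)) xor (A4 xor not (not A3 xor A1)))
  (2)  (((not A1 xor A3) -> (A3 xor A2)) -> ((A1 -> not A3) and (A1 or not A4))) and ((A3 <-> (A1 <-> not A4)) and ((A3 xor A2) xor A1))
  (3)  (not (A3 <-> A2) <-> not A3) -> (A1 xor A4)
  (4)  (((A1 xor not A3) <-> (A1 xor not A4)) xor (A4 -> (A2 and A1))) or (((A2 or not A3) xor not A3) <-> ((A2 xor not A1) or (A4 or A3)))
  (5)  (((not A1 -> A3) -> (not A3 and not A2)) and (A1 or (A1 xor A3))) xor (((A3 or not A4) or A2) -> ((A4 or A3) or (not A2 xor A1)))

2

(1) disagrees with f on (0,0,0,0) (formula → 1, table → 0); rule it out.
(3) disagrees with f on (0,0,0,0) (formula → 1, table → 0); rule it out.
(4) disagrees with f on (0,0,1,0) (formula → 1, table → 0); rule it out.
(5) disagrees with f on (0,0,0,0) (formula → 1, table → 0); rule it out.
(2) is the remaining candidate, and it agrees with f on all 16 inputs.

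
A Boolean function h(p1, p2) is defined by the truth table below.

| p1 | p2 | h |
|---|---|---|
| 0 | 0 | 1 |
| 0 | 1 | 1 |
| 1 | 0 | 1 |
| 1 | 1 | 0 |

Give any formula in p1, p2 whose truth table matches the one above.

h(p1, p2) = ¬(p1 ∧ p2)

Only row (1,1) gives 0. So h is 1 everywhere except there — the complement of the minterm p1·p2.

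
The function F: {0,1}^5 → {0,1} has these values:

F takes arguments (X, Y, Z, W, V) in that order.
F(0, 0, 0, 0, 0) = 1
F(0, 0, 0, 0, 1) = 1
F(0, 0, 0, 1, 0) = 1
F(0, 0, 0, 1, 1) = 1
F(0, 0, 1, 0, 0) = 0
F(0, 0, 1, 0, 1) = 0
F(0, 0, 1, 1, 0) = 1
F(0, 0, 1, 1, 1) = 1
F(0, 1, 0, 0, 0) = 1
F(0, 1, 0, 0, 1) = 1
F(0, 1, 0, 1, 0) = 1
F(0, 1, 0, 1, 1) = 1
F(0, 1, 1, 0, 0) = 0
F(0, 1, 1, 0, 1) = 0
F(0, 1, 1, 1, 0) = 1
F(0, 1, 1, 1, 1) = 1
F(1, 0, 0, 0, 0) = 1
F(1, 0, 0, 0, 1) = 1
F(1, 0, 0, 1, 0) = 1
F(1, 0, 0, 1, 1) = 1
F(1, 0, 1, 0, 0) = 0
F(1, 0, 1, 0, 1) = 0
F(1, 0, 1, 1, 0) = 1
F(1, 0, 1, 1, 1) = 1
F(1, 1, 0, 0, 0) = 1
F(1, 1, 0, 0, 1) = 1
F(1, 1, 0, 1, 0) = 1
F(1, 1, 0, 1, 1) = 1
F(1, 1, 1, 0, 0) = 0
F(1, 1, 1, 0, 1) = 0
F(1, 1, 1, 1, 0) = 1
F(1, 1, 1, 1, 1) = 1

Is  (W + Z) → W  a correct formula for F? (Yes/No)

Yes

Test each input against both F and the formula:
  X=0, Y=0, Z=0, W=0, V=0: formula gives 1, F = 1 ✓
  X=0, Y=0, Z=0, W=0, V=1: formula gives 1, F = 1 ✓
  X=0, Y=0, Z=0, W=1, V=0: formula gives 1, F = 1 ✓
  X=0, Y=0, Z=0, W=1, V=1: formula gives 1, F = 1 ✓
  … (the remaining 28 rows also agree.)
No disagreement on any input; they are logically equivalent.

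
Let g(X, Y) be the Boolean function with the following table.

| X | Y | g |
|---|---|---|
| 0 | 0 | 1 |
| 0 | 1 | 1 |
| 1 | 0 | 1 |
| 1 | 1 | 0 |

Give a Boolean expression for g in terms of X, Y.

g(X, Y) = ~(X & Y)

The output is 0 only when every input is 1 — NAND of all inputs.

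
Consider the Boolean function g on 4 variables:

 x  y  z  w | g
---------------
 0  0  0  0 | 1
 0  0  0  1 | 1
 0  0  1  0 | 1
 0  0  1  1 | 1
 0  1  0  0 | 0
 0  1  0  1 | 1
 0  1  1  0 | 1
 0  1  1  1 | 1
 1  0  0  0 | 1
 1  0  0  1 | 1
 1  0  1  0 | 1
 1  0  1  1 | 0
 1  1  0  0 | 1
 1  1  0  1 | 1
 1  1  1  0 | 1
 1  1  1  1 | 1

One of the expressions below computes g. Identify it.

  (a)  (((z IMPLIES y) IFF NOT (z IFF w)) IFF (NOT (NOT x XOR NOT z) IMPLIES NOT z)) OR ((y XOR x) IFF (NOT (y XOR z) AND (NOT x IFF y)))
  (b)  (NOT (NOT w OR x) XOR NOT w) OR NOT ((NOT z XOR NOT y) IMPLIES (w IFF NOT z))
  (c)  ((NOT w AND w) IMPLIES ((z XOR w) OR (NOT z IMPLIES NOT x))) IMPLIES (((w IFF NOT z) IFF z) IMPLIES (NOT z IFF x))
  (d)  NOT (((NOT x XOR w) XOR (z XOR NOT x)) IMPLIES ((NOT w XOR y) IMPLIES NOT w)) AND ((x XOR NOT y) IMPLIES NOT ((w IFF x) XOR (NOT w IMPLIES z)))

(b) disagrees with g on (0,1,0,0) (formula → 1, table → 0); rule it out.
(c) disagrees with g on (0,0,0,0) (formula → 0, table → 1); rule it out.
(d) disagrees with g on (0,0,0,0) (formula → 0, table → 1); rule it out.
Only (a) survives; checking it on all 16 rows confirms it matches g.

a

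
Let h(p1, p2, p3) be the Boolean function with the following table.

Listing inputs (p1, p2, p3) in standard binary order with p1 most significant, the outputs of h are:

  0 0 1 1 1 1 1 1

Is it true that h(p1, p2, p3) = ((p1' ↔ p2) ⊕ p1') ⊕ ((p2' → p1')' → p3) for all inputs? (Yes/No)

Check the formula against h row by row:
  p1=0, p2=0, p3=0: formula gives 0, h = 0 ✓
  p1=0, p2=0, p3=1: formula gives 0, h = 0 ✓
  p1=0, p2=1, p3=0: formula gives 1, h = 1 ✓
  p1=0, p2=1, p3=1: formula gives 1, h = 1 ✓
  p1=1, p2=0, p3=0: formula gives 1, h = 1 ✓
  p1=1, p2=0, p3=1: formula gives 0, but h = 1 ✗
Since they disagree at (1,0,1), the expression is not a correct formula for h.

No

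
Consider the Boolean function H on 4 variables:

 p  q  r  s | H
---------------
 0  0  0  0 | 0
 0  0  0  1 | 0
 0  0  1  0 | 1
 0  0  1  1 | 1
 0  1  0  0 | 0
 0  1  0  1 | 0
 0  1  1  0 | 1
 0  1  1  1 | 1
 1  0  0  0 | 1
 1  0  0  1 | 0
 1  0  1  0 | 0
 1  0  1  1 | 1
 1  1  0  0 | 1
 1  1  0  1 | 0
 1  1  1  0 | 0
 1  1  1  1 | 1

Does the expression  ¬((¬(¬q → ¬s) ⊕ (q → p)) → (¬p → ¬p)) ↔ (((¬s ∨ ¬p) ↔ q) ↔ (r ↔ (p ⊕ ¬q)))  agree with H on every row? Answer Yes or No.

Test each input against both H and the formula:
  p=0, q=0, r=0, s=0: formula gives 0, H = 0 ✓
  p=0, q=0, r=0, s=1: formula gives 0, H = 0 ✓
  p=0, q=0, r=1, s=0: formula gives 1, H = 1 ✓
  p=0, q=0, r=1, s=1: formula gives 1, H = 1 ✓
  …and likewise for the remaining 12 rows.
All 16 rows match — the expression computes H exactly.

Yes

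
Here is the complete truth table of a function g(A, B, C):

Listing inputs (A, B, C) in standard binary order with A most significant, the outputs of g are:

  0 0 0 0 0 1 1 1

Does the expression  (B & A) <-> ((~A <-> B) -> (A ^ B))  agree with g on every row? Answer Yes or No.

Test each input against both g and the formula:
  A=0, B=0, C=0: formula gives 0, g = 0 ✓
  A=0, B=0, C=1: formula gives 0, g = 0 ✓
  A=0, B=1, C=0: formula gives 0, g = 0 ✓
  A=0, B=1, C=1: formula gives 0, g = 0 ✓
  A=1, B=0, C=0: formula gives 0, g = 0 ✓
  A=1, B=0, C=1: formula gives 0, but g = 1 ✗
A single disagreement suffices: at (1,0,1) they differ, so the formula does not compute g.

No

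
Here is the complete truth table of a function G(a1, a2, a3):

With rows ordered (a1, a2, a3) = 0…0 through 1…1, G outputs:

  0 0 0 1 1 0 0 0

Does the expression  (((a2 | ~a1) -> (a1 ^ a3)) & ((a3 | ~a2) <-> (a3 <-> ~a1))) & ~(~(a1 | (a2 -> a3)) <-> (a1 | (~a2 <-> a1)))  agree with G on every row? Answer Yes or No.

Yes

Check the formula against G row by row:
  a1=0, a2=0, a3=0: formula gives 0, G = 0 ✓
  a1=0, a2=0, a3=1: formula gives 0, G = 0 ✓
  a1=0, a2=1, a3=0: formula gives 0, G = 0 ✓
  a1=0, a2=1, a3=1: formula gives 1, G = 1 ✓
  a1=1, a2=0, a3=0: formula gives 1, G = 1 ✓
  …and likewise for the remaining 3 rows.
Every row agrees, so the formula is equivalent.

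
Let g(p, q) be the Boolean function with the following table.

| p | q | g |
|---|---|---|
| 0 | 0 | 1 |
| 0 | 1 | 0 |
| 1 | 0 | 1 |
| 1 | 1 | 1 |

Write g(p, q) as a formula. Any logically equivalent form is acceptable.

This is q → p (false only at 0,1).

g(p, q) = q → p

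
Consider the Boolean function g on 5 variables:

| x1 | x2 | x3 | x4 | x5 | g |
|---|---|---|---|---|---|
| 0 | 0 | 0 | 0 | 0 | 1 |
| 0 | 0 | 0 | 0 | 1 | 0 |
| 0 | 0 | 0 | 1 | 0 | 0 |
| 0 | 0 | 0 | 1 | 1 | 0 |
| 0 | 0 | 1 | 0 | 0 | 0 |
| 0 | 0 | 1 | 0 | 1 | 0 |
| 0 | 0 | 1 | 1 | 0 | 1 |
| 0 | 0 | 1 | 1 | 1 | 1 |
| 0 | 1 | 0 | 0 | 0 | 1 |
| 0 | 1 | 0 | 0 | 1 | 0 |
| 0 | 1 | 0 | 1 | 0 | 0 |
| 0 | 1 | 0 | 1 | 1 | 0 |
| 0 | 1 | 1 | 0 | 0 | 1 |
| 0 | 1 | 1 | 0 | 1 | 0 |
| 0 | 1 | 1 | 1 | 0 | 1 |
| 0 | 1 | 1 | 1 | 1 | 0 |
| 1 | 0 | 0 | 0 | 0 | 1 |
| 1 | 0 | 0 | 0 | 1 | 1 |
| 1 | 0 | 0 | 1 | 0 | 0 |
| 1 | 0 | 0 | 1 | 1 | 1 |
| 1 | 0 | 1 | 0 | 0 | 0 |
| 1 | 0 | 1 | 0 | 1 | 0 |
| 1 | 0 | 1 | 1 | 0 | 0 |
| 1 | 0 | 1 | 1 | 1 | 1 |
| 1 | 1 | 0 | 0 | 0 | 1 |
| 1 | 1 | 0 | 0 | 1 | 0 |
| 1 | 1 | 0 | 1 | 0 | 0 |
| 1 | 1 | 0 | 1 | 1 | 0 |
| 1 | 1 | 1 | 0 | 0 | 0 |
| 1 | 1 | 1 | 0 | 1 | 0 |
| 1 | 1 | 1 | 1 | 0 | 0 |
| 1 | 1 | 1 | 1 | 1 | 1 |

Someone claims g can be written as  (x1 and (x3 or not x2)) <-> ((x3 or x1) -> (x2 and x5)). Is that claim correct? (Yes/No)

Test each input against both g and the formula:
  x1=0, x2=0, x3=0, x4=0, x5=0: formula gives 0, but g = 1 ✗
Row (0,0,0,0,0) is a counterexample, so the formula is not equivalent to g.

No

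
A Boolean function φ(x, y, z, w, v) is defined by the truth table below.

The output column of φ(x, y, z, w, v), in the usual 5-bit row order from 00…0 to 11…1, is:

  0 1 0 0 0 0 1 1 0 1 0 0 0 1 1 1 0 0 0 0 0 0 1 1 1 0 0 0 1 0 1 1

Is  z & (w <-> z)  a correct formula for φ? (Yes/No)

No

Test each input against both φ and the formula:
  x=0, y=0, z=0, w=0, v=0: formula gives 0, φ = 0 ✓
  x=0, y=0, z=0, w=0, v=1: formula gives 0, but φ = 1 ✗
Since they disagree at (0,0,0,0,1), the expression is not a correct formula for φ.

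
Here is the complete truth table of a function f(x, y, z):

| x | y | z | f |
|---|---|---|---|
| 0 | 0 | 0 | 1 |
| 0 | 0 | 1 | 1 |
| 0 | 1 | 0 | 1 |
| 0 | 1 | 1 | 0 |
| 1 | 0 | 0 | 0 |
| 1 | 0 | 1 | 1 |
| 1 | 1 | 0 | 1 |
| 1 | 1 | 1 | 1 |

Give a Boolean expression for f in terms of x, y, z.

There are just 2 zero rows: (0,1,1), (1,0,0). Their minterms are ¬x·y·z, x·¬y·¬z; the OR of those covers precisely the 0-outputs, and negating it yields f.

f(x, y, z) = (((x' · y) · z) + ((x · y') · z'))'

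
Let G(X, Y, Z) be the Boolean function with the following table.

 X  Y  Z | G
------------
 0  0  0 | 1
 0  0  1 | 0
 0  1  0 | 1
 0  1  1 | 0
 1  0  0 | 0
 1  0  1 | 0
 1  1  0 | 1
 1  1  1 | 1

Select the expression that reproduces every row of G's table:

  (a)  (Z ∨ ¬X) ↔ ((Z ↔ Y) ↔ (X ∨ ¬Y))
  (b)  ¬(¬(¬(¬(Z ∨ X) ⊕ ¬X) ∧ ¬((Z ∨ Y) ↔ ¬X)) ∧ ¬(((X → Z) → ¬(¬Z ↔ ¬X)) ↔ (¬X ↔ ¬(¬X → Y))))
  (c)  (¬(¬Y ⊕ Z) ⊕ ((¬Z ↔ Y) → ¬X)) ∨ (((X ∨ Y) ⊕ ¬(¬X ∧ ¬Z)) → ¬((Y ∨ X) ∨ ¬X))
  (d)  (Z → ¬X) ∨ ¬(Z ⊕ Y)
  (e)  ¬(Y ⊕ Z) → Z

a

(b) disagrees with G on (0,0,1) (formula → 1, table → 0); rule it out.
(c) disagrees with G on (0,1,0) (formula → 0, table → 1); rule it out.
(d) disagrees with G on (0,0,1) (formula → 1, table → 0); rule it out.
(e) disagrees with G on (0,0,0) (formula → 0, table → 1); rule it out.
That leaves (a). Evaluating it on every row reproduces the table of G exactly.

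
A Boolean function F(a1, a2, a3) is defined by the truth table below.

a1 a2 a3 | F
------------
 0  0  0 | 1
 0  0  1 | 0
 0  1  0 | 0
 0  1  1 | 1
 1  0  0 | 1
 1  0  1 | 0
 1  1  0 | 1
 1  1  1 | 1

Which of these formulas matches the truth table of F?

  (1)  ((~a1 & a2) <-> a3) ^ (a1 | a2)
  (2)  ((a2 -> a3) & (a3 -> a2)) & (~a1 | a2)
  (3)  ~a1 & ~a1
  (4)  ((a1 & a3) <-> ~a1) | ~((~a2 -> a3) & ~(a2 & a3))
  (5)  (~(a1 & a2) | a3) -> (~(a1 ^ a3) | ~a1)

(1): at (0,1,0) it gives 1, but F = 0 — eliminated.
(2): at (1,0,0) it gives 0, but F = 1 — eliminated.
(3): at (0,0,1) it gives 1, but F = 0 — eliminated.
(5): at (0,0,1) it gives 1, but F = 0 — eliminated.
Only (4) survives; checking it on all 8 rows confirms it matches F.

4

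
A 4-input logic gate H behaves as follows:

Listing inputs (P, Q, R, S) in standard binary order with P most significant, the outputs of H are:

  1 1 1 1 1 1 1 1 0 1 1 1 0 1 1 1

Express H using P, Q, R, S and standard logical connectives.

H(P, Q, R, S) = not ((((P and not Q) and not R) and not S) or (((P and Q) and not R) and not S))

There are just 2 zero rows: (1,0,0,0), (1,1,0,0). Their minterms are P·¬Q·¬R·¬S, P·Q·¬R·¬S; the OR of those covers precisely the 0-outputs, and negating it yields H.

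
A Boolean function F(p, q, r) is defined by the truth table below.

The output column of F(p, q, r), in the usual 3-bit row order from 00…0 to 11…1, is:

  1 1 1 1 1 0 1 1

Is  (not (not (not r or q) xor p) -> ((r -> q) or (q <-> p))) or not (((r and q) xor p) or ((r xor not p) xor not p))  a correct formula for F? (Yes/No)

Yes

Evaluate (not (not (not r or q) xor p) -> ((r -> q) or (q <-> p))) or not (((r and q) xor p) or ((r xor not p) xor not p)) on each row and compare to F:
  p=0, q=0, r=0: formula gives 1, F = 1 ✓
  p=0, q=0, r=1: formula gives 1, F = 1 ✓
  p=0, q=1, r=0: formula gives 1, F = 1 ✓
  p=0, q=1, r=1: formula gives 1, F = 1 ✓
  p=1, q=0, r=0: formula gives 1, F = 1 ✓
  …and likewise for the remaining 3 rows.
No disagreement on any input; they are logically equivalent.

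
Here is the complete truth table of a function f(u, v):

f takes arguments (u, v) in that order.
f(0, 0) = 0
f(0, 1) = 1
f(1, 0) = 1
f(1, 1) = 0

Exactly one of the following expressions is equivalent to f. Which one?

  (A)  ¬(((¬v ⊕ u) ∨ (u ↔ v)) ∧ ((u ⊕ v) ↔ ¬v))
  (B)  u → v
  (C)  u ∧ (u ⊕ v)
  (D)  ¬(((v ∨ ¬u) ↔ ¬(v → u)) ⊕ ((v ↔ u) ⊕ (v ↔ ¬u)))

(A) fails at (0,0): the formula yields 1, f is 0.
(B) fails at (0,0): the formula yields 1, f is 0.
(C) fails at (0,1): the formula yields 0, f is 1.
That leaves (D). Evaluating it on every row reproduces the table of f exactly.

D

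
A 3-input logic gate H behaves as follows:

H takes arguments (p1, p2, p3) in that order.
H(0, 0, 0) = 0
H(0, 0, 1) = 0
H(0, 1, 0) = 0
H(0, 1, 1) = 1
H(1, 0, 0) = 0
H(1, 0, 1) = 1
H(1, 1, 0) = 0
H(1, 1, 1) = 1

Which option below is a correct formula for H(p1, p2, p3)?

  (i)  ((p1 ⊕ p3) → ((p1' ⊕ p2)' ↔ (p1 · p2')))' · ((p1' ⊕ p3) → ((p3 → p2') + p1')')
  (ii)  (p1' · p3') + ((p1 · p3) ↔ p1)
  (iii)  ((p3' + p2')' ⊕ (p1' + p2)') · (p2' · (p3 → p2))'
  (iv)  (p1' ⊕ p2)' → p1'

(i): at (1,0,1) it gives 0, but H = 1 — eliminated.
(ii): at (0,0,0) it gives 1, but H = 0 — eliminated.
(iv): at (0,0,0) it gives 1, but H = 0 — eliminated.
Only (iii) survives; checking it on all 8 rows confirms it matches H.

iii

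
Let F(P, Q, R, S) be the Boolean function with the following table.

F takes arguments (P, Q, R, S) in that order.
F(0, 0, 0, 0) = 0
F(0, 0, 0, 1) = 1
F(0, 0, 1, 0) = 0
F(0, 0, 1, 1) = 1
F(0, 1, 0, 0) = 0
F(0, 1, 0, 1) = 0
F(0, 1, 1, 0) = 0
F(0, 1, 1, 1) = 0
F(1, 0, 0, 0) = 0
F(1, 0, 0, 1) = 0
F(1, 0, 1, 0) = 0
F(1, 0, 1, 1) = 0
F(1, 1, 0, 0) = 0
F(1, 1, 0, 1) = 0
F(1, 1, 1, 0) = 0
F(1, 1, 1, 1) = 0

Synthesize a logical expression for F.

Collect the rows where F=1 — (0,0,0,1), (0,0,1,1) — and write one minterm per row: ¬P·¬Q·¬R·S, ¬P·¬Q·R·S. Their union (logical OR) reproduces the table exactly.

F(P, Q, R, S) = (((NOT P AND NOT Q) AND NOT R) AND S) OR (((NOT P AND NOT Q) AND R) AND S)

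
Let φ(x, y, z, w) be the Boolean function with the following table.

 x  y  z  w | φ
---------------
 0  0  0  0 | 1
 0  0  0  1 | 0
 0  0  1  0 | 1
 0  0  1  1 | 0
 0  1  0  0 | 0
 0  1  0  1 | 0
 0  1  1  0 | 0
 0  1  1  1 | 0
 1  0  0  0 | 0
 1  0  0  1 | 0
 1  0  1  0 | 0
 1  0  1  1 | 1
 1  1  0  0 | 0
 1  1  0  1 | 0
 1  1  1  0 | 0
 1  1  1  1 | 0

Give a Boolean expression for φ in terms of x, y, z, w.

φ=1 on 3 inputs: (0,0,0,0), (0,0,1,0), (1,0,1,1). Reading each as a conjunction of literals (¬x·¬y·¬z·¬w, ¬x·¬y·z·¬w, x·¬y·z·w) and taking the OR gives the canonical DNF.

φ(x, y, z, w) = ((((not x and not y) and not z) and not w) or (((not x and not y) and z) and not w)) or (((x and not y) and z) and w)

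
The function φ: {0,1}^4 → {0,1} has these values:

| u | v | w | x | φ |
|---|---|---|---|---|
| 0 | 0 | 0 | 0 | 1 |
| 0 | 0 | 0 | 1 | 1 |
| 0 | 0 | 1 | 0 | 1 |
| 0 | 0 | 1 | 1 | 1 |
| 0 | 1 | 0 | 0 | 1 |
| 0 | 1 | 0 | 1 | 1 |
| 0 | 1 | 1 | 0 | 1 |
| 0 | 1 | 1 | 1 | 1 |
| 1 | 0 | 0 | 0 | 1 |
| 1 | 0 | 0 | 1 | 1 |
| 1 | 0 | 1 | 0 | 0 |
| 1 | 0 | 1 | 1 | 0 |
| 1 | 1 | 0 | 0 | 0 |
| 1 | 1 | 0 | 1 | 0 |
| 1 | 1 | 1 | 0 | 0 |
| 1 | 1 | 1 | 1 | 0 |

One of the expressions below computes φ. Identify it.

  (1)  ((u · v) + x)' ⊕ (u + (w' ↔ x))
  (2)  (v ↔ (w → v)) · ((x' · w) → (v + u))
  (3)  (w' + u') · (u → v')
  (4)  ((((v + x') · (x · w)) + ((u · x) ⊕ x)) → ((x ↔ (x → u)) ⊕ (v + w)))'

3

(1) fails at (0,0,1,0): the formula yields 0, φ is 1.
(2) fails at (0,0,0,0): the formula yields 0, φ is 1.
(4) fails at (0,0,0,0): the formula yields 0, φ is 1.
That leaves (3). Evaluating it on every row reproduces the table of φ exactly.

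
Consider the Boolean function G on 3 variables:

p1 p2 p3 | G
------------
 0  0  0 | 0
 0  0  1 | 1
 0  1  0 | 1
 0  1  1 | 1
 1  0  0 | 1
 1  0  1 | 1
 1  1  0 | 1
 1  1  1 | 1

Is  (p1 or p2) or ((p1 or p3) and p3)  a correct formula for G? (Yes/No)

Yes

Evaluate (p1 or p2) or ((p1 or p3) and p3) on each row and compare to G:
  p1=0, p2=0, p3=0: formula gives 0, G = 0 ✓
  p1=0, p2=0, p3=1: formula gives 1, G = 1 ✓
  p1=0, p2=1, p3=0: formula gives 1, G = 1 ✓
  p1=0, p2=1, p3=1: formula gives 1, G = 1 ✓
  p1=1, p2=0, p3=0: formula gives 1, G = 1 ✓
  … (the remaining 3 rows also agree.)
All 8 rows match — the expression computes G exactly.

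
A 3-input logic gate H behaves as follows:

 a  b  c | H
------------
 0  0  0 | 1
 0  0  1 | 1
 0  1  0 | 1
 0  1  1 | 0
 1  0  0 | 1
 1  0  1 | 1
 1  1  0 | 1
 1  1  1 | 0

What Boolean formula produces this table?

There are just 2 zero rows: (0,1,1), (1,1,1). Their minterms are ¬a·b·c, a·b·c; the OR of those covers precisely the 0-outputs, and negating it yields H.

H(a, b, c) = NOT (((NOT a AND b) AND c) OR ((a AND b) AND c))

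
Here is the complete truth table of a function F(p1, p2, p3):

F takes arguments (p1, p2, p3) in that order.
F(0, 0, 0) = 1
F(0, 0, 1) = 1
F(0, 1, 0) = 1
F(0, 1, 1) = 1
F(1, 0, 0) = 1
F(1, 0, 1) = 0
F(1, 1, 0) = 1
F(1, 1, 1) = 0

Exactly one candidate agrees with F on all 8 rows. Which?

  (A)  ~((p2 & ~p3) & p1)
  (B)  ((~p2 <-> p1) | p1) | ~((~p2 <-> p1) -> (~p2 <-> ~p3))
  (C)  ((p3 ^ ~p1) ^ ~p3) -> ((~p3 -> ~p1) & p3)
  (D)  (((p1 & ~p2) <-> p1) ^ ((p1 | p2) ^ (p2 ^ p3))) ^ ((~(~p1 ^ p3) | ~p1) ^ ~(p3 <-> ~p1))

(A) fails at (1,0,1): the formula yields 1, F is 0.
(B) fails at (0,0,0): the formula yields 0, F is 1.
(C) fails at (1,0,0): the formula yields 0, F is 1.
That leaves (D). Evaluating it on every row reproduces the table of F exactly.

D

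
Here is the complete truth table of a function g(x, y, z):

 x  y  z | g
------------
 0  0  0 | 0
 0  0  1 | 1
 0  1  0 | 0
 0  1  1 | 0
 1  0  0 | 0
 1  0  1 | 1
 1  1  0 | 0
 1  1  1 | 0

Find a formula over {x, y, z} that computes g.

The 1-rows are (0,0,1), (1,0,1). Each contributes one minterm — ¬x·¬y·z; x·¬y·z — and their disjunction is a sum-of-products form of g.

g(x, y, z) = ((NOT x AND NOT y) AND z) OR ((x AND NOT y) AND z)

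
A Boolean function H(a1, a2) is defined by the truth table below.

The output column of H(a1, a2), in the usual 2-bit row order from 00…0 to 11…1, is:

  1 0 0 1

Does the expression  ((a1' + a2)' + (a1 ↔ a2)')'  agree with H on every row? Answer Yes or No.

Check the formula against H row by row:
  a1=0, a2=0: formula gives 1, H = 1 ✓
  a1=0, a2=1: formula gives 0, H = 0 ✓
  a1=1, a2=0: formula gives 0, H = 0 ✓
  a1=1, a2=1: formula gives 1, H = 1 ✓
Every row agrees, so the formula is equivalent.

Yes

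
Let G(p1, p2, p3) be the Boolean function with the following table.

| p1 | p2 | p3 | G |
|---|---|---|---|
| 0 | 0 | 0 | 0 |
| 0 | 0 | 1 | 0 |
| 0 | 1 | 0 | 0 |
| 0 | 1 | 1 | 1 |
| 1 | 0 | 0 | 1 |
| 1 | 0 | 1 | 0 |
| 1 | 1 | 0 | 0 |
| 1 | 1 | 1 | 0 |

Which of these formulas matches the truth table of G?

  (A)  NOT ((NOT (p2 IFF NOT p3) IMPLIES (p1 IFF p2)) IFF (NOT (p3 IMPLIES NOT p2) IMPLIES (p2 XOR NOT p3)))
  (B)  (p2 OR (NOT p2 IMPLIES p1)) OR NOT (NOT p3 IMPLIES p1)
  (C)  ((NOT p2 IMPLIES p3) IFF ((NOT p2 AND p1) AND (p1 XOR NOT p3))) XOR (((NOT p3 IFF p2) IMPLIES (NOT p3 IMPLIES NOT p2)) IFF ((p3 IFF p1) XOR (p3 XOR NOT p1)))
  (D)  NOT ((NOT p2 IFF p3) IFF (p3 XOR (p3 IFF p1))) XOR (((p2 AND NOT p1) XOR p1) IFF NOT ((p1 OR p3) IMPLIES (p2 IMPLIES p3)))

(B): at (0,0,0) it gives 1, but G = 0 — eliminated.
(C): at (0,0,0) it gives 1, but G = 0 — eliminated.
(D): at (0,0,1) it gives 1, but G = 0 — eliminated.
Only (A) survives; checking it on all 8 rows confirms it matches G.

A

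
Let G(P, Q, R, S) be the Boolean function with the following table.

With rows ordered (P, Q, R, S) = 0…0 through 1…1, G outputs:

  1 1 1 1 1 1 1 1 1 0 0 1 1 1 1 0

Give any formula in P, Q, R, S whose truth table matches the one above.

G(P, Q, R, S) = (((((P · Q') · R') · S) + (((P · Q') · R) · S')) + (((P · Q) · R) · S))'

G is 0 on only 3 rows — (1,0,0,1), (1,0,1,0), (1,1,1,1). Writing each as a minterm (P·¬Q·¬R·S, P·¬Q·R·¬S, P·Q·R·S) and OR-ing them characterizes exactly where G=0, so G is the negation of that disjunction.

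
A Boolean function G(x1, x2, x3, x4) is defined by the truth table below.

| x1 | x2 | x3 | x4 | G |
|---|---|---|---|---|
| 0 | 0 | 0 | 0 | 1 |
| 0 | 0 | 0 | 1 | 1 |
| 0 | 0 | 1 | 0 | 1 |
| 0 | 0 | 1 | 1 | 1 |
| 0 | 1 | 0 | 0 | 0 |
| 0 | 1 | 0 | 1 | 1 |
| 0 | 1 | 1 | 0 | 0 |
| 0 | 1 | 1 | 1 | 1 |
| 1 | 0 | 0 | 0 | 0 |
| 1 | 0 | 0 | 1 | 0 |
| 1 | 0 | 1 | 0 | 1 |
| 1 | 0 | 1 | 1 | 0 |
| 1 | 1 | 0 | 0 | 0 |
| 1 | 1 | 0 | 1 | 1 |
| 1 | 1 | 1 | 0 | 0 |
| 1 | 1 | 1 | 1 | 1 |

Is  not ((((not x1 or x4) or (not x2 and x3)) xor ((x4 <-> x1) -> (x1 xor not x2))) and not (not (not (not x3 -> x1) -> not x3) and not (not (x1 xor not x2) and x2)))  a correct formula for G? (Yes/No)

Yes

Test each input against both G and the formula:
  x1=0, x2=0, x3=0, x4=0: formula gives 1, G = 1 ✓
  x1=0, x2=0, x3=0, x4=1: formula gives 1, G = 1 ✓
  x1=0, x2=0, x3=1, x4=0: formula gives 1, G = 1 ✓
  x1=0, x2=0, x3=1, x4=1: formula gives 1, G = 1 ✓
  …and likewise for the remaining 12 rows.
Every row agrees, so the formula is equivalent.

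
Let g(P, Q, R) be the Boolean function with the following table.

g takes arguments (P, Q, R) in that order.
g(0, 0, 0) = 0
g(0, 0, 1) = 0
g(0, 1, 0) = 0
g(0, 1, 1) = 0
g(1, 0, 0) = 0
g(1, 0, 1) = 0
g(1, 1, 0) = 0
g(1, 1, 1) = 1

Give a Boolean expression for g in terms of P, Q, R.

The output is 1 only when every input is 1 — the AND of all inputs.

g(P, Q, R) = (P and Q) and R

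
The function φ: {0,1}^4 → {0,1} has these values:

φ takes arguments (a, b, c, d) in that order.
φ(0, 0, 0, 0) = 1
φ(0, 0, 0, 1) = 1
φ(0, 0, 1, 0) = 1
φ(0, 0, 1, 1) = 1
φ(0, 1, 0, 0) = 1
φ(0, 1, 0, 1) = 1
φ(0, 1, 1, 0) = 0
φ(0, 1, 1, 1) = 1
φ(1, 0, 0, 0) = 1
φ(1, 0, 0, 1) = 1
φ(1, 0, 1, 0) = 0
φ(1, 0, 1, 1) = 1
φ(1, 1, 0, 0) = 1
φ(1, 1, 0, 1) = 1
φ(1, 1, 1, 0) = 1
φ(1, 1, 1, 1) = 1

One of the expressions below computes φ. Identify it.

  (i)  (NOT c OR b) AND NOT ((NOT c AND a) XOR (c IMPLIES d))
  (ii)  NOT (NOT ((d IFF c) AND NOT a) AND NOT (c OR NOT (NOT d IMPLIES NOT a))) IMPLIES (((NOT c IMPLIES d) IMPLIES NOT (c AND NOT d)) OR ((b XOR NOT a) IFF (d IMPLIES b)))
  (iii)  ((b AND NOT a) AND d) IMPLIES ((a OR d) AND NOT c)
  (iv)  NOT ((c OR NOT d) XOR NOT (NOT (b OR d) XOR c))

ii

(i) fails at (0,0,0,0): the formula yields 0, φ is 1.
(iii) fails at (0,1,1,0): the formula yields 1, φ is 0.
(iv) fails at (0,0,0,0): the formula yields 0, φ is 1.
Only (ii) survives; checking it on all 16 rows confirms it matches φ.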